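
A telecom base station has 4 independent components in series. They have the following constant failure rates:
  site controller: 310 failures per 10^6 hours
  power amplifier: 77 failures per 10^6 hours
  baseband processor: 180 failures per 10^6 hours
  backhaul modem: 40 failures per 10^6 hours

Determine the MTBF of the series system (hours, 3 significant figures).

1650

Series of exponential components: λ_sys = Σ λ_i
λ_sys = 0.00031 + 0.000077 + 0.00018 + 0.000040 = 6.0700e-04 /h
MTBF = 1 / λ_sys = 1650 h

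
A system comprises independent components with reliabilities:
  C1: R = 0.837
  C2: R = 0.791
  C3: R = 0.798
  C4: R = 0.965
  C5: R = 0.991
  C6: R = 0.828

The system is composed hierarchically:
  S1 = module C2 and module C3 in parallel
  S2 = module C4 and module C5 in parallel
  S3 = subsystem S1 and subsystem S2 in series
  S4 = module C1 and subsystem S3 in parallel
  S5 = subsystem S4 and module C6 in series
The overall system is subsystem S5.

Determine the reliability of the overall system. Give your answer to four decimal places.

0.8223

Parallel (C2 and C3): 1 − (1 − 0.791000)(1 − 0.798000) = 0.957782
Parallel (C4 and C5): 1 − (1 − 0.965000)(1 − 0.991000) = 0.999685
Series ([0.957782] and [0.999685]): 0.957782 × 0.999685 = 0.957480
Parallel (C1 and [0.957480]): 1 − (1 − 0.837000)(1 − 0.957480) = 0.993069
Series ([0.993069] and C6): 0.993069 × 0.828000 = 0.8223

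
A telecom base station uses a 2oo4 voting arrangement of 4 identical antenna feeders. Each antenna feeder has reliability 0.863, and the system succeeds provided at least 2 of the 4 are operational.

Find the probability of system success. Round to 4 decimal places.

R = Σ_{i=2}^{4} C(4,i) p^i (1−p)^{4−i} with p = 0.863
C(4,2)·0.863^2·0.137^2 = 0.083871
C(4,3)·0.863^3·0.137^1 = 0.352219
C(4,4)·0.863^4·0.137^0 = 0.554681
Sum = 0.9908

0.9908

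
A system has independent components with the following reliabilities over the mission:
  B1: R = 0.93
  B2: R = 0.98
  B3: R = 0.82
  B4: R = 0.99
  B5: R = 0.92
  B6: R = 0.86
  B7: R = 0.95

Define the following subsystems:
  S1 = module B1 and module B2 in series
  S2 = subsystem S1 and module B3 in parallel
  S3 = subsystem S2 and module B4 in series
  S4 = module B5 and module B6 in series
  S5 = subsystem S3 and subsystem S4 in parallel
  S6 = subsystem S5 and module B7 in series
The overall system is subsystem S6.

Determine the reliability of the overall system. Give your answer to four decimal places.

0.9449

Series (B1 and B2): 0.930000 × 0.980000 = 0.911400
Parallel ([0.911400] and B3): 1 − (1 − 0.911400)(1 − 0.820000) = 0.984052
Series ([0.984052] and B4): 0.984052 × 0.990000 = 0.974211
Series (B5 and B6): 0.920000 × 0.860000 = 0.791200
Parallel ([0.974211] and [0.791200]): 1 − (1 − 0.974211)(1 − 0.791200) = 0.994615
Series ([0.994615] and B7): 0.994615 × 0.950000 = 0.9449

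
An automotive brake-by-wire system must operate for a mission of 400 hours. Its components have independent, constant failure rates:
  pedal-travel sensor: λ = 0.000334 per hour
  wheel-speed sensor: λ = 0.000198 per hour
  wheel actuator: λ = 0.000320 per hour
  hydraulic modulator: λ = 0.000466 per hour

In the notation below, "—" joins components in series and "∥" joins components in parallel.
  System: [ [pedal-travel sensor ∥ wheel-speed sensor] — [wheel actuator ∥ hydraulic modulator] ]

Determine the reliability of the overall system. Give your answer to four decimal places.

0.9702

R(pedal-travel sensor) = exp(−0.000334 × 400) = 0.874940
R(wheel-speed sensor) = exp(−0.000198 × 400) = 0.923855
R(wheel actuator) = exp(−0.000320 × 400) = 0.879853
R(hydraulic modulator) = exp(−0.000466 × 400) = 0.829942
Parallel (pedal-travel sensor and wheel-speed sensor): 1 − (1 − 0.874940)(1 − 0.923855) = 0.990477
Parallel (wheel actuator and hydraulic modulator): 1 − (1 − 0.879853)(1 − 0.829942) = 0.979568
Series ([0.990477] and [0.979568]): 0.990477 × 0.979568 = 0.9702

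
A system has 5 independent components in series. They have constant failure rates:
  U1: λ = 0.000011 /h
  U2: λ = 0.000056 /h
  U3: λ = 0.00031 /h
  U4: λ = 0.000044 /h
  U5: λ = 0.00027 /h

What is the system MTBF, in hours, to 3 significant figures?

Series of exponential components: λ_sys = Σ λ_i
λ_sys = 0.000011 + 0.000056 + 0.00031 + 0.000044 + 0.00027 = 6.9100e-04 /h
MTBF = 1 / λ_sys = 1450 h

1450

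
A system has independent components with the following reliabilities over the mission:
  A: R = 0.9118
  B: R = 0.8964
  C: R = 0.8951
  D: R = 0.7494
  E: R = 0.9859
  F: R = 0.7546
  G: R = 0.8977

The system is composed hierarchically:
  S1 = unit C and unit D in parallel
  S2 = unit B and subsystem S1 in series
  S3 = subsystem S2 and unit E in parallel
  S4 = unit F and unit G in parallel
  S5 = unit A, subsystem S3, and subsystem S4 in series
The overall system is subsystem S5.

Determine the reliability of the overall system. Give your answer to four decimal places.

Parallel (C and D): 1 − (1 − 0.895100)(1 − 0.749400) = 0.973712
Series (B and [0.973712]): 0.896400 × 0.973712 = 0.872835
Parallel ([0.872835] and E): 1 − (1 − 0.872835)(1 − 0.985900) = 0.998207
Parallel (F and G): 1 − (1 − 0.754600)(1 − 0.897700) = 0.974896
Series (A, [0.998207], and [0.974896]): 0.911800 × 0.998207 × 0.974896 = 0.8873

0.8873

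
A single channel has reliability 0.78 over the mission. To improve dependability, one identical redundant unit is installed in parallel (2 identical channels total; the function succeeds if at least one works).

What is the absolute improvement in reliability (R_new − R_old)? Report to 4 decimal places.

R_before = 0.78
R_after = 1 − (1 − 0.78)^2 = 0.9516
ΔR = 0.9516 − 0.78 = 0.1716

0.1716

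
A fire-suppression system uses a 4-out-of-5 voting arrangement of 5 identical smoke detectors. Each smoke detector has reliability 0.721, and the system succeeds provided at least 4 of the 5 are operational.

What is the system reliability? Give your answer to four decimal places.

R = Σ_{i=4}^{5} C(5,i) p^i (1−p)^{5−i} with p = 0.721
C(5,4)·0.721^4·0.279^1 = 0.376977
C(5,5)·0.721^5·0.279^0 = 0.194839
Sum = 0.5718

0.5718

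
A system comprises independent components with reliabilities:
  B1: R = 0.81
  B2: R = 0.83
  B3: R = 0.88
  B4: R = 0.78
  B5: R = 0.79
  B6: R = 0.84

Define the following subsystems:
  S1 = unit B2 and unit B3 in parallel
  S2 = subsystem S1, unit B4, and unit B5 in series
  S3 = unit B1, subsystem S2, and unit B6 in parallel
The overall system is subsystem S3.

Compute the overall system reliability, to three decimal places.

Parallel (B2 and B3): 1 − (1 − 0.83000)(1 − 0.88000) = 0.97960
Series ([0.97960], B4, and B5): 0.97960 × 0.78000 × 0.79000 = 0.60363
Parallel (B1, [0.60363], and B6): 1 − (1 − 0.81000)(1 − 0.60363)(1 − 0.84000) = 0.988

0.988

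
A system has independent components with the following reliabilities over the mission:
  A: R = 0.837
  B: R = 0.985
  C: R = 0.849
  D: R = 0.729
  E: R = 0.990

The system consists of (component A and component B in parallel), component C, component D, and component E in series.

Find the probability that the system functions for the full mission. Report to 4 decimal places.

Parallel (A and B): 1 − (1 − 0.837000)(1 − 0.985000) = 0.997555
Series ([0.997555], C, D, and E): 0.997555 × 0.849000 × 0.729000 × 0.990000 = 0.6112

0.6112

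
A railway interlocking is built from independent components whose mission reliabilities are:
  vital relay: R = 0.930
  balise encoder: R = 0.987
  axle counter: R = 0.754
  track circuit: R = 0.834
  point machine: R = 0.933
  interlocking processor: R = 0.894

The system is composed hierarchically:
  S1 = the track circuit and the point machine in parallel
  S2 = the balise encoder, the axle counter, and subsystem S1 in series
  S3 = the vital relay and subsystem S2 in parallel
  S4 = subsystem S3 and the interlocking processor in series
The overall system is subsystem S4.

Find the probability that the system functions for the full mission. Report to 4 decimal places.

Parallel (track circuit and point machine): 1 − (1 − 0.834000)(1 − 0.933000) = 0.988878
Series (balise encoder, axle counter, and [0.988878]): 0.987000 × 0.754000 × 0.988878 = 0.735921
Parallel (vital relay and [0.735921]): 1 − (1 − 0.930000)(1 − 0.735921) = 0.981514
Series ([0.981514] and interlocking processor): 0.981514 × 0.894000 = 0.8775

0.8775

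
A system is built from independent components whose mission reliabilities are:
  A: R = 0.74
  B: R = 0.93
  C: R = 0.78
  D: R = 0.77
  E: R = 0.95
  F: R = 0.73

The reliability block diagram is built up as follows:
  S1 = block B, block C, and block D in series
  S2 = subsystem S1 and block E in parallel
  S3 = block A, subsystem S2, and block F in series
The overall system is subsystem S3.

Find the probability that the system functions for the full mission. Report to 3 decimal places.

0.528

Series (B, C, and D): 0.93000 × 0.78000 × 0.77000 = 0.55856
Parallel ([0.55856] and E): 1 − (1 − 0.55856)(1 − 0.95000) = 0.97793
Series (A, [0.97793], and F): 0.74000 × 0.97793 × 0.73000 = 0.528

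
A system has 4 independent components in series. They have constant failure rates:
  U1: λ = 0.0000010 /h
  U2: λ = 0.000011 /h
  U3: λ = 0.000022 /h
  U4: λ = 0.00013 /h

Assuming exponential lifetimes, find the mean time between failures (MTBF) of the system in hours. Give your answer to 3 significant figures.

6100

Series of exponential components: λ_sys = Σ λ_i
λ_sys = 0.0000010 + 0.000011 + 0.000022 + 0.00013 = 1.6400e-04 /h
MTBF = 1 / λ_sys = 6100 h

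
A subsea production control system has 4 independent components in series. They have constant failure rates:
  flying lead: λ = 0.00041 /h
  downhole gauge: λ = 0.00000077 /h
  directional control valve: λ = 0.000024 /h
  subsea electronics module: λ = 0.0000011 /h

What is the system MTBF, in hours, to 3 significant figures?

2290

Series of exponential components: λ_sys = Σ λ_i
λ_sys = 0.00041 + 0.00000077 + 0.000024 + 0.0000011 = 4.3587e-04 /h
MTBF = 1 / λ_sys = 2290 h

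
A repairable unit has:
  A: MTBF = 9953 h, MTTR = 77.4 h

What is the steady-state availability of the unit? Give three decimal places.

A(A) = MTBF/(MTBF+MTTR) = 9953/(9953+77.4) = 0.992

0.992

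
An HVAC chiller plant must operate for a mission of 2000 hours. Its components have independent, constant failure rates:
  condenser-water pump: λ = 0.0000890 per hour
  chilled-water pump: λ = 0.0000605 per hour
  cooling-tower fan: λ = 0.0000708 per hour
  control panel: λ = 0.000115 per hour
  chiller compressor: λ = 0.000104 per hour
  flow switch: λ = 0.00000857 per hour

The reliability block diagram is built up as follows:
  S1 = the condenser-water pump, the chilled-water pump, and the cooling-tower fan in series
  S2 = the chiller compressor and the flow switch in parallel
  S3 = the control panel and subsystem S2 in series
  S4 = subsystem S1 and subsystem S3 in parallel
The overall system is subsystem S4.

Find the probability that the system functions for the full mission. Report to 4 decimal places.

R(condenser-water pump) = exp(−0.0000890 × 2000) = 0.836942
R(chilled-water pump) = exp(−0.0000605 × 2000) = 0.886034
R(cooling-tower fan) = exp(−0.0000708 × 2000) = 0.867968
R(control panel) = exp(−0.000115 × 2000) = 0.794534
R(chiller compressor) = exp(−0.000104 × 2000) = 0.812207
R(flow switch) = exp(−0.00000857 × 2000) = 0.983006
Series (condenser-water pump, chilled-water pump, and cooling-tower fan): 0.836942 × 0.886034 × 0.867968 = 0.643650
Parallel (chiller compressor and flow switch): 1 − (1 − 0.812207)(1 − 0.983006) = 0.996809
Series (control panel and [0.996809]): 0.794534 × 0.996809 = 0.791999
Parallel ([0.643650] and [0.791999]): 1 − (1 − 0.643650)(1 − 0.791999) = 0.9259

0.9259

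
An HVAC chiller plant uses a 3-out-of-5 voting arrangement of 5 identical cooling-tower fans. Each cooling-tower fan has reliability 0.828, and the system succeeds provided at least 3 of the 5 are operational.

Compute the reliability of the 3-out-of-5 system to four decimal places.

R = Σ_{i=3}^{5} C(5,i) p^i (1−p)^{5−i} with p = 0.828
C(5,3)·0.828^3·0.172^2 = 0.167938
C(5,4)·0.828^4·0.172^1 = 0.404222
C(5,5)·0.828^5·0.172^0 = 0.389181
Sum = 0.9613

0.9613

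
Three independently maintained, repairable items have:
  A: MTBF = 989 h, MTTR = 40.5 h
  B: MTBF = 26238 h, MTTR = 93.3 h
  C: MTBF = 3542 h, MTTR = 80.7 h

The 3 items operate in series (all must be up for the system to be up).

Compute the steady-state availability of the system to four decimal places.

A(A) = MTBF/(MTBF+MTTR) = 989/(989+40.5) = 0.960661
A(B) = MTBF/(MTBF+MTTR) = 26238/(26238+93.3) = 0.996457
A(C) = MTBF/(MTBF+MTTR) = 3542/(3542+80.7) = 0.977724
Series availability: 0.960661 × 0.996457 × 0.977724 = 0.9359

0.9359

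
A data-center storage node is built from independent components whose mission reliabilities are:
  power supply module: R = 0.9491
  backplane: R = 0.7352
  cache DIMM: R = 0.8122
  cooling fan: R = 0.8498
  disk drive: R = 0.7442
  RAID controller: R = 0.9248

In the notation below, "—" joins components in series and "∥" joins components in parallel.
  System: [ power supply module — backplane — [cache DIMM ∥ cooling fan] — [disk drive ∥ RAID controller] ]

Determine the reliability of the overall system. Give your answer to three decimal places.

0.665

Parallel (cache DIMM and cooling fan): 1 − (1 − 0.81220)(1 − 0.84980) = 0.97179
Parallel (disk drive and RAID controller): 1 − (1 − 0.74420)(1 − 0.92480) = 0.98076
Series (power supply module, backplane, [0.97179], and [0.98076]): 0.94910 × 0.73520 × 0.97179 × 0.98076 = 0.665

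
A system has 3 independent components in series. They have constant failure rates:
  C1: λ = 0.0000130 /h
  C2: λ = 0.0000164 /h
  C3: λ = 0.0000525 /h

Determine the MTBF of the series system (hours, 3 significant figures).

12200

Series of exponential components: λ_sys = Σ λ_i
λ_sys = 0.0000130 + 0.0000164 + 0.0000525 = 8.1900e-05 /h
MTBF = 1 / λ_sys = 12200 h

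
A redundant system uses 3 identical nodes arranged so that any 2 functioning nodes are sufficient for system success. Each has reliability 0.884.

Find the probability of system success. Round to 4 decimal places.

R = Σ_{i=2}^{3} C(3,i) p^i (1−p)^{3−i} with p = 0.884
C(3,2)·0.884^2·0.116^1 = 0.271947
C(3,3)·0.884^3·0.116^0 = 0.690807
Sum = 0.9628

0.9628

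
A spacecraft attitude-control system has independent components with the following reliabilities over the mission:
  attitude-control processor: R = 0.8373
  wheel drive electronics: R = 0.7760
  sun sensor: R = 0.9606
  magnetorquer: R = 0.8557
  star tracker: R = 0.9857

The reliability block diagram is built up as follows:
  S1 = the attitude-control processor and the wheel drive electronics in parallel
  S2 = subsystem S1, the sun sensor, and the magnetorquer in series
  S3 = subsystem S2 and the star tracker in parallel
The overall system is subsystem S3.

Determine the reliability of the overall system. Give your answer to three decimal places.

Parallel (attitude-control processor and wheel drive electronics): 1 − (1 − 0.83730)(1 − 0.77600) = 0.96356
Series ([0.96356], sun sensor, and magnetorquer): 0.96356 × 0.96060 × 0.85570 = 0.79203
Parallel ([0.79203] and star tracker): 1 − (1 − 0.79203)(1 − 0.98570) = 0.997

0.997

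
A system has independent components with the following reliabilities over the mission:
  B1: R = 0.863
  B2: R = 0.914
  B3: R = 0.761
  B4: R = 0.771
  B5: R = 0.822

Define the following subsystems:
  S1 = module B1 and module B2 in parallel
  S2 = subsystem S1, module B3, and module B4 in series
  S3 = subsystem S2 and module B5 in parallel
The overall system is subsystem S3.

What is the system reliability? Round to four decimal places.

0.9252

Parallel (B1 and B2): 1 − (1 − 0.863000)(1 − 0.914000) = 0.988218
Series ([0.988218], B3, and B4): 0.988218 × 0.761000 × 0.771000 = 0.579818
Parallel ([0.579818] and B5): 1 − (1 − 0.579818)(1 − 0.822000) = 0.9252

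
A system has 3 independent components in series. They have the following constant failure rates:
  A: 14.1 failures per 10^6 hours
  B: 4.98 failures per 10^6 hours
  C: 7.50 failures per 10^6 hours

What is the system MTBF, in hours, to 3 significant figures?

Series of exponential components: λ_sys = Σ λ_i
λ_sys = 0.0000141 + 0.00000498 + 0.00000750 = 2.6580e-05 /h
MTBF = 1 / λ_sys = 37600 h

37600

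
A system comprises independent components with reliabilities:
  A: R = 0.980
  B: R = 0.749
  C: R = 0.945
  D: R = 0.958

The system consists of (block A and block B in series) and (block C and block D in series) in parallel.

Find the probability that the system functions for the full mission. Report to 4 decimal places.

0.9748

Series (A and B): 0.980000 × 0.749000 = 0.734020
Series (C and D): 0.945000 × 0.958000 = 0.905310
Parallel ([0.734020] and [0.905310]): 1 − (1 − 0.734020)(1 − 0.905310) = 0.9748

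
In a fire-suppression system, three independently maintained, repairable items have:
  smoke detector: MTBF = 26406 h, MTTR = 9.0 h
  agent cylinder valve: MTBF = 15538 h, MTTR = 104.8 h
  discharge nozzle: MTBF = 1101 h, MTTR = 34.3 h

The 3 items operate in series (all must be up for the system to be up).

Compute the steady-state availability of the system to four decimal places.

A(smoke detector) = MTBF/(MTBF+MTTR) = 26406/(26406+9.0) = 0.999659
A(agent cylinder valve) = MTBF/(MTBF+MTTR) = 15538/(15538+104.8) = 0.993300
A(discharge nozzle) = MTBF/(MTBF+MTTR) = 1101/(1101+34.3) = 0.969788
Series availability: 0.999659 × 0.993300 × 0.969788 = 0.9630

0.9630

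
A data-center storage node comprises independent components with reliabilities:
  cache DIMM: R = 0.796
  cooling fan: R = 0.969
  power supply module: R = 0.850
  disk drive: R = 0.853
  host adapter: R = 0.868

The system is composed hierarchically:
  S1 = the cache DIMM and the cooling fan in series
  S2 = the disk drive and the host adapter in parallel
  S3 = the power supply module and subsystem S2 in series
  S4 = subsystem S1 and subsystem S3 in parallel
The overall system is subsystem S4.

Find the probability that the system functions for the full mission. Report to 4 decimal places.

0.9619

Series (cache DIMM and cooling fan): 0.796000 × 0.969000 = 0.771324
Parallel (disk drive and host adapter): 1 − (1 − 0.853000)(1 − 0.868000) = 0.980596
Series (power supply module and [0.980596]): 0.850000 × 0.980596 = 0.833507
Parallel ([0.771324] and [0.833507]): 1 − (1 − 0.771324)(1 − 0.833507) = 0.9619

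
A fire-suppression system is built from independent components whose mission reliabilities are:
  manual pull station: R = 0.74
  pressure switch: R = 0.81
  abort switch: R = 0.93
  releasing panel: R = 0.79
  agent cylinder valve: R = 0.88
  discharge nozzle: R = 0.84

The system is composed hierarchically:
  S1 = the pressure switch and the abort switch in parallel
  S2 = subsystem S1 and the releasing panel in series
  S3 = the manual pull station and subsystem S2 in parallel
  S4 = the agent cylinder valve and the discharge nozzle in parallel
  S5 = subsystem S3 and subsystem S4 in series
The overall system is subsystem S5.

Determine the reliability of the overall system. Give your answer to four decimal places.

Parallel (pressure switch and abort switch): 1 − (1 − 0.810000)(1 − 0.930000) = 0.986700
Series ([0.986700] and releasing panel): 0.986700 × 0.790000 = 0.779493
Parallel (manual pull station and [0.779493]): 1 − (1 − 0.740000)(1 − 0.779493) = 0.942668
Parallel (agent cylinder valve and discharge nozzle): 1 − (1 − 0.880000)(1 − 0.840000) = 0.980800
Series ([0.942668] and [0.980800]): 0.942668 × 0.980800 = 0.9246

0.9246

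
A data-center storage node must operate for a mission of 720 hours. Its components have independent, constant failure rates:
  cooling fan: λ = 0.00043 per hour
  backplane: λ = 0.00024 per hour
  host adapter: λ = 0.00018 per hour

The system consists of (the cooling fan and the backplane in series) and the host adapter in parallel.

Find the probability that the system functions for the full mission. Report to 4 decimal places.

R(cooling fan) = exp(−0.00043 × 720) = 0.733740
R(backplane) = exp(−0.00024 × 720) = 0.841306
R(host adapter) = exp(−0.00018 × 720) = 0.878447
Series (cooling fan and backplane): 0.733740 × 0.841306 = 0.617300
Parallel ([0.617300] and host adapter): 1 − (1 − 0.617300)(1 − 0.878447) = 0.9535

0.9535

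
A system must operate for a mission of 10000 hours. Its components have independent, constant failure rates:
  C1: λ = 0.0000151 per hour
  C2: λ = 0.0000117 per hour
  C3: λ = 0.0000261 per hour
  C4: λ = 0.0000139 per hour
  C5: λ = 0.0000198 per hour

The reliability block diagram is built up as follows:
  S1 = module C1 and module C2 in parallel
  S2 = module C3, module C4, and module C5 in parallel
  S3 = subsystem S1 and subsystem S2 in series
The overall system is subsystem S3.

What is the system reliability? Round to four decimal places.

R(C1) = exp(−0.0000151 × 10000) = 0.859848
R(C2) = exp(−0.0000117 × 10000) = 0.889585
R(C3) = exp(−0.0000261 × 10000) = 0.770281
R(C4) = exp(−0.0000139 × 10000) = 0.870228
R(C5) = exp(−0.0000198 × 10000) = 0.820370
Parallel (C1 and C2): 1 − (1 − 0.859848)(1 − 0.889585) = 0.984525
Parallel (C3, C4, and C5): 1 − (1 − 0.770281)(1 − 0.870228)(1 − 0.820370) = 0.994645
Series ([0.984525] and [0.994645]): 0.984525 × 0.994645 = 0.9793

0.9793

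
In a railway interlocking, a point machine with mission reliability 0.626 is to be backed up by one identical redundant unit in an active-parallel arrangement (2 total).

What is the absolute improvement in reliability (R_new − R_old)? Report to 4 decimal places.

R_before = 0.626
R_after = 1 − (1 − 0.626)^2 = 0.8601
ΔR = 0.8601 − 0.626 = 0.2341

0.2341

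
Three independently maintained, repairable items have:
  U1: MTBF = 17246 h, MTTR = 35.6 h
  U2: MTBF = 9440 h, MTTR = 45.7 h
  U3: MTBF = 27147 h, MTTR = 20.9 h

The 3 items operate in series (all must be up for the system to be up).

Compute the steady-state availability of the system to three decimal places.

A(U1) = MTBF/(MTBF+MTTR) = 17246/(17246+35.6) = 0.997940
A(U2) = MTBF/(MTBF+MTTR) = 9440/(9440+45.7) = 0.995182
A(U3) = MTBF/(MTBF+MTTR) = 27147/(27147+20.9) = 0.999231
Series availability: 0.997940 × 0.995182 × 0.999231 = 0.992

0.992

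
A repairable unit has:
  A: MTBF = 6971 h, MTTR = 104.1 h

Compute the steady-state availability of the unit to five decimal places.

0.98529

A(A) = MTBF/(MTBF+MTTR) = 6971/(6971+104.1) = 0.98529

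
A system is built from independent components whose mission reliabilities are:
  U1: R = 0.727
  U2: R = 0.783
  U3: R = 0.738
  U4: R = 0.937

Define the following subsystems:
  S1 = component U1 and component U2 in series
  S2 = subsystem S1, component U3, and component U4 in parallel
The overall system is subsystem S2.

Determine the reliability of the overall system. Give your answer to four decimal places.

0.9929

Series (U1 and U2): 0.727000 × 0.783000 = 0.569241
Parallel ([0.569241], U3, and U4): 1 − (1 − 0.569241)(1 − 0.738000)(1 − 0.937000) = 0.9929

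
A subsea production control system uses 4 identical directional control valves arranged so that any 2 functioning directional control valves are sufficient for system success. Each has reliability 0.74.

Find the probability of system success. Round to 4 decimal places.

R = Σ_{i=2}^{4} C(4,i) p^i (1−p)^{4−i} with p = 0.74
C(4,2)·0.74^2·0.26^2 = 0.222107
C(4,3)·0.74^3·0.26^1 = 0.421433
C(4,4)·0.74^4·0.26^0 = 0.299866
Sum = 0.9434

0.9434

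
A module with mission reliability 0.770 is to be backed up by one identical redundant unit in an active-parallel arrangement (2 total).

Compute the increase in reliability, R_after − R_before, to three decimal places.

R_before = 0.770
R_after = 1 − (1 − 0.770)^2 = 0.947
ΔR = 0.947 − 0.770 = 0.177

0.177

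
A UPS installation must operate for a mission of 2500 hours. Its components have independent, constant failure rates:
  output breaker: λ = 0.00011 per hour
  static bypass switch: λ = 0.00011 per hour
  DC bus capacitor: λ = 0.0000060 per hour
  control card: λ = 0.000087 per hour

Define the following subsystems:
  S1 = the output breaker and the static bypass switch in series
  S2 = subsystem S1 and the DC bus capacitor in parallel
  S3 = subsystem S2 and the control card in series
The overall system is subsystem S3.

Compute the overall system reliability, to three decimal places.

0.799

R(output breaker) = exp(−0.00011 × 2500) = 0.75957
R(static bypass switch) = exp(−0.00011 × 2500) = 0.75957
R(DC bus capacitor) = exp(−0.0000060 × 2500) = 0.98511
R(control card) = exp(−0.000087 × 2500) = 0.80453
Series (output breaker and static bypass switch): 0.75957 × 0.75957 = 0.57695
Parallel ([0.57695] and DC bus capacitor): 1 − (1 − 0.57695)(1 − 0.98511) = 0.99370
Series ([0.99370] and control card): 0.99370 × 0.80453 = 0.799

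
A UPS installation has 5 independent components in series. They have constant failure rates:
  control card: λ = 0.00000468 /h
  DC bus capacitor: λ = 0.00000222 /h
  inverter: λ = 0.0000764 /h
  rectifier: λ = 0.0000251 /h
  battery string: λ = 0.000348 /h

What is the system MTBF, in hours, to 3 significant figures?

2190

Series of exponential components: λ_sys = Σ λ_i
λ_sys = 0.00000468 + 0.00000222 + 0.0000764 + 0.0000251 + 0.000348 = 4.5640e-04 /h
MTBF = 1 / λ_sys = 2190 h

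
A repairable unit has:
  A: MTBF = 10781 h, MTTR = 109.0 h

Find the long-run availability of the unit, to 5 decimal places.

A(A) = MTBF/(MTBF+MTTR) = 10781/(10781+109.0) = 0.98999

0.98999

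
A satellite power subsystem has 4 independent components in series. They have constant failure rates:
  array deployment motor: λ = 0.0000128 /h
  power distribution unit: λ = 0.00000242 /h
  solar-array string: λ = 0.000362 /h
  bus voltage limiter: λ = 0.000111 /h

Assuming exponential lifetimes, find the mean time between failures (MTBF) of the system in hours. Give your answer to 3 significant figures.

Series of exponential components: λ_sys = Σ λ_i
λ_sys = 0.0000128 + 0.00000242 + 0.000362 + 0.000111 = 4.8822e-04 /h
MTBF = 1 / λ_sys = 2050 h

2050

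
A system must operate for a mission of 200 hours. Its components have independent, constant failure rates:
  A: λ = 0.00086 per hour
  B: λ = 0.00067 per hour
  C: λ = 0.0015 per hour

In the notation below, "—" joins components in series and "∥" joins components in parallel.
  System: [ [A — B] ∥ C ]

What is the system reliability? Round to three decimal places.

0.932

R(A) = exp(−0.00086 × 200) = 0.84198
R(B) = exp(−0.00067 × 200) = 0.87459
R(C) = exp(−0.0015 × 200) = 0.74082
Series (A and B): 0.84198 × 0.87459 = 0.73639
Parallel ([0.73639] and C): 1 − (1 − 0.73639)(1 − 0.74082) = 0.932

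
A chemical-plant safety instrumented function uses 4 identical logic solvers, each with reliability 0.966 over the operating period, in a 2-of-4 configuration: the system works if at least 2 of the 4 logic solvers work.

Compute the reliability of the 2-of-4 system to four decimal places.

R = Σ_{i=2}^{4} C(4,i) p^i (1−p)^{4−i} with p = 0.966
C(4,2)·0.966^2·0.034^2 = 0.006472
C(4,3)·0.966^3·0.034^1 = 0.122594
C(4,4)·0.966^4·0.034^0 = 0.870780
Sum = 0.9998

0.9998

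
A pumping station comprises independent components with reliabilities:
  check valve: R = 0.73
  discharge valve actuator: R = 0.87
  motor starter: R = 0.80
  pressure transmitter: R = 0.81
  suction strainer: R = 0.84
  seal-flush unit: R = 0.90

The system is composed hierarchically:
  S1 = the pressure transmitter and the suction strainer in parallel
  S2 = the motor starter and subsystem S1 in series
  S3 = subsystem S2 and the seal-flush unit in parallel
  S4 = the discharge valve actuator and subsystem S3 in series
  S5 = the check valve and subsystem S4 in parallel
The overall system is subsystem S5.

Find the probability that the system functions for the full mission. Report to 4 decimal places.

0.9596

Parallel (pressure transmitter and suction strainer): 1 − (1 − 0.810000)(1 − 0.840000) = 0.969600
Series (motor starter and [0.969600]): 0.800000 × 0.969600 = 0.775680
Parallel ([0.775680] and seal-flush unit): 1 − (1 − 0.775680)(1 − 0.900000) = 0.977568
Series (discharge valve actuator and [0.977568]): 0.870000 × 0.977568 = 0.850484
Parallel (check valve and [0.850484]): 1 − (1 − 0.730000)(1 − 0.850484) = 0.9596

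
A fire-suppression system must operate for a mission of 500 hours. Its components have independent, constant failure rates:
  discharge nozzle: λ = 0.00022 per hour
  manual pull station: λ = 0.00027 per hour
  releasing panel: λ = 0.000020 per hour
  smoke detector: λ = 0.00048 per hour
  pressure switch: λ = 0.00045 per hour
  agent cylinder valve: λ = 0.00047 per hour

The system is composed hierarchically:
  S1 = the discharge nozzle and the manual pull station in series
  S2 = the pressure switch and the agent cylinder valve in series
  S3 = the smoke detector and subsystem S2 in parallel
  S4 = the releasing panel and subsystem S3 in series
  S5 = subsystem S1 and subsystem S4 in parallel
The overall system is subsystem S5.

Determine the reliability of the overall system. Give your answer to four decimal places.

0.9809

R(discharge nozzle) = exp(−0.00022 × 500) = 0.895834
R(manual pull station) = exp(−0.00027 × 500) = 0.873716
R(releasing panel) = exp(−0.000020 × 500) = 0.990050
R(smoke detector) = exp(−0.00048 × 500) = 0.786628
R(pressure switch) = exp(−0.00045 × 500) = 0.798516
R(agent cylinder valve) = exp(−0.00047 × 500) = 0.790571
Series (discharge nozzle and manual pull station): 0.895834 × 0.873716 = 0.782704
Series (pressure switch and agent cylinder valve): 0.798516 × 0.790571 = 0.631284
Parallel (smoke detector and [0.631284]): 1 − (1 − 0.786628)(1 − 0.631284) = 0.921326
Series (releasing panel and [0.921326]): 0.990050 × 0.921326 = 0.912159
Parallel ([0.782704] and [0.912159]): 1 − (1 − 0.782704)(1 − 0.912159) = 0.9809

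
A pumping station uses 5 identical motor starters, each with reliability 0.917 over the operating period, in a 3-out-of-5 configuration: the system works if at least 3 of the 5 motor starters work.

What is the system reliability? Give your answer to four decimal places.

0.9950

R = Σ_{i=3}^{5} C(5,i) p^i (1−p)^{5−i} with p = 0.917
C(5,3)·0.917^3·0.083^2 = 0.053121
C(5,4)·0.917^4·0.083^1 = 0.293444
C(5,5)·0.917^5·0.083^0 = 0.648405
Sum = 0.9950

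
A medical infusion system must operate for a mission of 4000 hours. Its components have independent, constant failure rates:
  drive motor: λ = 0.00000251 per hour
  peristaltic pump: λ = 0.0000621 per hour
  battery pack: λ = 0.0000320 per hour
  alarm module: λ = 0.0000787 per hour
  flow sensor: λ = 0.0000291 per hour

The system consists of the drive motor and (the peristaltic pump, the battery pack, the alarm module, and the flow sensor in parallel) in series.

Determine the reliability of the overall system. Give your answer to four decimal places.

R(drive motor) = exp(−0.00000251 × 4000) = 0.990010
R(peristaltic pump) = exp(−0.0000621 × 4000) = 0.780048
R(battery pack) = exp(−0.0000320 × 4000) = 0.879853
R(alarm module) = exp(−0.0000787 × 4000) = 0.729935
R(flow sensor) = exp(−0.0000291 × 4000) = 0.890119
Parallel (peristaltic pump, battery pack, alarm module, and flow sensor): 1 − (1 − 0.780048)(1 − 0.879853)(1 − 0.729935)(1 − 0.890119) = 0.999216
Series (drive motor and [0.999216]): 0.990010 × 0.999216 = 0.9892

0.9892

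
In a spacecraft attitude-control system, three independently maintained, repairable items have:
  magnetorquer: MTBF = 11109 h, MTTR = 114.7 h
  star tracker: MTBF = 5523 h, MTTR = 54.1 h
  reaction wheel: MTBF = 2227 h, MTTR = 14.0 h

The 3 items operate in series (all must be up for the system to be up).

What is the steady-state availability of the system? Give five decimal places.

A(magnetorquer) = MTBF/(MTBF+MTTR) = 11109/(11109+114.7) = 0.989781
A(star tracker) = MTBF/(MTBF+MTTR) = 5523/(5523+54.1) = 0.990300
A(reaction wheel) = MTBF/(MTBF+MTTR) = 2227/(2227+14.0) = 0.993753
Series availability: 0.989781 × 0.990300 × 0.993753 = 0.97406

0.97406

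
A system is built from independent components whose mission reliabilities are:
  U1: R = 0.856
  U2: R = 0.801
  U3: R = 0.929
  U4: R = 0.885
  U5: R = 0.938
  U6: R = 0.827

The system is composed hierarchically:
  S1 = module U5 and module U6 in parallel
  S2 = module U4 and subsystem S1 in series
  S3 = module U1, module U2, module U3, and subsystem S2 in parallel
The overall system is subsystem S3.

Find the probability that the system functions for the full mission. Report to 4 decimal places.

0.9997

Parallel (U5 and U6): 1 − (1 − 0.938000)(1 − 0.827000) = 0.989274
Series (U4 and [0.989274]): 0.885000 × 0.989274 = 0.875507
Parallel (U1, U2, U3, and [0.875507]): 1 − (1 − 0.856000)(1 − 0.801000)(1 − 0.929000)(1 − 0.875507) = 0.9997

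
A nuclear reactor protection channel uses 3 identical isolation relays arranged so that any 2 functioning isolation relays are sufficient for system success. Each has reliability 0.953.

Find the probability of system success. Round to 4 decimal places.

0.9936

R = Σ_{i=2}^{3} C(3,i) p^i (1−p)^{3−i} with p = 0.953
C(3,2)·0.953^2·0.047^1 = 0.128057
C(3,3)·0.953^3·0.047^0 = 0.865523
Sum = 0.9936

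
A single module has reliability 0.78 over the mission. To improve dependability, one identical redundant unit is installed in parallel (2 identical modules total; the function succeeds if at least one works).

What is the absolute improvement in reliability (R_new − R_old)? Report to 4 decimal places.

0.1716

R_before = 0.78
R_after = 1 − (1 − 0.78)^2 = 0.9516
ΔR = 0.9516 − 0.78 = 0.1716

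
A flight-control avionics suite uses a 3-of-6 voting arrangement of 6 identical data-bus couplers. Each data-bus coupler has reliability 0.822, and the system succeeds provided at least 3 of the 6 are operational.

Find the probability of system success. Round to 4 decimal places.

0.9889

R = Σ_{i=3}^{6} C(6,i) p^i (1−p)^{6−i} with p = 0.822
C(6,3)·0.822^3·0.178^3 = 0.062648
C(6,4)·0.822^4·0.178^2 = 0.216979
C(6,5)·0.822^5·0.178^1 = 0.400802
C(6,6)·0.822^6·0.178^0 = 0.308483
Sum = 0.9889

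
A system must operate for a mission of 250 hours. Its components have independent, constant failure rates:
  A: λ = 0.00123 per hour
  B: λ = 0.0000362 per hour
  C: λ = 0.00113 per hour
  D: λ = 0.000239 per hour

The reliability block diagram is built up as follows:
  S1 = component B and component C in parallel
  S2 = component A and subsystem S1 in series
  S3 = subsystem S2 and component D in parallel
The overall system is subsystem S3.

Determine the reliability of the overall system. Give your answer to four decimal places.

0.9846

R(A) = exp(−0.00123 × 250) = 0.735283
R(B) = exp(−0.0000362 × 250) = 0.990991
R(C) = exp(−0.00113 × 250) = 0.753897
R(D) = exp(−0.000239 × 250) = 0.942000
Parallel (B and C): 1 − (1 − 0.990991)(1 − 0.753897) = 0.997783
Series (A and [0.997783]): 0.735283 × 0.997783 = 0.733653
Parallel ([0.733653] and D): 1 − (1 − 0.733653)(1 − 0.942000) = 0.9846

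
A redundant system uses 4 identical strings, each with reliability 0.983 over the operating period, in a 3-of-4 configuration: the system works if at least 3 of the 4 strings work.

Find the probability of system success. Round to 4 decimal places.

R = Σ_{i=3}^{4} C(4,i) p^i (1−p)^{4−i} with p = 0.983
C(4,3)·0.983^3·0.017^1 = 0.064591
C(4,4)·0.983^4·0.017^0 = 0.933714
Sum = 0.9983

0.9983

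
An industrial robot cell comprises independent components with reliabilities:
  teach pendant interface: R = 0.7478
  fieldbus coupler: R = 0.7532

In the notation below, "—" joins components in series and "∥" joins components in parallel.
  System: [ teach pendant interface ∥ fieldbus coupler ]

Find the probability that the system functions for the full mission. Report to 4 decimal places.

0.9378

Parallel (teach pendant interface and fieldbus coupler): 1 − (1 − 0.747800)(1 − 0.753200) = 0.9378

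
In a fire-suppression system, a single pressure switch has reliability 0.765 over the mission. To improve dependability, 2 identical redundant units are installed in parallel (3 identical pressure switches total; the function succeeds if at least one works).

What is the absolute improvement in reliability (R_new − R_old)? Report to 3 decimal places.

0.222

R_before = 0.765
R_after = 1 − (1 − 0.765)^3 = 0.987
ΔR = 0.987 − 0.765 = 0.222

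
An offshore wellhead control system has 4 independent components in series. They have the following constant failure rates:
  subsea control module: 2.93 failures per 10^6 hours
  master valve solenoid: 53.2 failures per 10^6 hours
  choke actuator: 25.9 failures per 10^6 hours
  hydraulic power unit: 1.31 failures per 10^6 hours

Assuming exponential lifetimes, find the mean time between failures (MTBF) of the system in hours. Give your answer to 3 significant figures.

12000

Series of exponential components: λ_sys = Σ λ_i
λ_sys = 0.00000293 + 0.0000532 + 0.0000259 + 0.00000131 = 8.3340e-05 /h
MTBF = 1 / λ_sys = 12000 h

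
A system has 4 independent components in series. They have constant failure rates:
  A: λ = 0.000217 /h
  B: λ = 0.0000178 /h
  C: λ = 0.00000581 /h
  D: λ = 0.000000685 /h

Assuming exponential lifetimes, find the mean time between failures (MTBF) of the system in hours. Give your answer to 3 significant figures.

Series of exponential components: λ_sys = Σ λ_i
λ_sys = 0.000217 + 0.0000178 + 0.00000581 + 0.000000685 = 2.4129e-04 /h
MTBF = 1 / λ_sys = 4140 h

4140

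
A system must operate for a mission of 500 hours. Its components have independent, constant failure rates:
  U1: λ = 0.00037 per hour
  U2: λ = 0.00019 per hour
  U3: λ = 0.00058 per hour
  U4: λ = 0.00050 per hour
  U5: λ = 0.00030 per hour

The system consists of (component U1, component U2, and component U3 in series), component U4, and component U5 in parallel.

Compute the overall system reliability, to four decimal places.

0.9866

R(U1) = exp(−0.00037 × 500) = 0.831104
R(U2) = exp(−0.00019 × 500) = 0.909373
R(U3) = exp(−0.00058 × 500) = 0.748264
R(U4) = exp(−0.00050 × 500) = 0.778801
R(U5) = exp(−0.00030 × 500) = 0.860708
Series (U1, U2, and U3): 0.831104 × 0.909373 × 0.748264 = 0.565526
Parallel ([0.565526], U4, and U5): 1 − (1 − 0.565526)(1 − 0.778801)(1 − 0.860708) = 0.9866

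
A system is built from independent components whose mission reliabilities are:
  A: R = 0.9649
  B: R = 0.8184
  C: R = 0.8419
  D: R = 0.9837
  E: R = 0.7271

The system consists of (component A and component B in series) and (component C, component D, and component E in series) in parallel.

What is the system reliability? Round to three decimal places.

Series (A and B): 0.96490 × 0.81840 = 0.78967
Series (C, D, and E): 0.84190 × 0.98370 × 0.72710 = 0.60217
Parallel ([0.78967] and [0.60217]): 1 − (1 − 0.78967)(1 − 0.60217) = 0.916

0.916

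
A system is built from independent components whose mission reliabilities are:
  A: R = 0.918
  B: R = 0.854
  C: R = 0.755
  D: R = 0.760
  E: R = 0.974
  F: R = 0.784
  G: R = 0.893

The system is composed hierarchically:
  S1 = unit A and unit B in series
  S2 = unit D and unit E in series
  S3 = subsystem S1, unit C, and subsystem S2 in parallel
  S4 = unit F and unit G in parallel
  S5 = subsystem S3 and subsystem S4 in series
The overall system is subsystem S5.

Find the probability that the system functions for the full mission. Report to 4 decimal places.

Series (A and B): 0.918000 × 0.854000 = 0.783972
Series (D and E): 0.760000 × 0.974000 = 0.740240
Parallel ([0.783972], C, and [0.740240]): 1 − (1 − 0.783972)(1 − 0.755000)(1 − 0.740240) = 0.986252
Parallel (F and G): 1 − (1 − 0.784000)(1 − 0.893000) = 0.976888
Series ([0.986252] and [0.976888]): 0.986252 × 0.976888 = 0.9635

0.9635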